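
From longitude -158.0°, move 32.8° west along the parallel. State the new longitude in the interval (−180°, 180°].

+169.2°

Start at -158.0°; shift −32.8° → -190.8°.
-190.8° lies outside (−180°, 180°]; add 360° → +169.2°.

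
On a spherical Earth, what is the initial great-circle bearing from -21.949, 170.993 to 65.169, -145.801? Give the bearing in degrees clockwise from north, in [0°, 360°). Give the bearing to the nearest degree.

17°

Δλ = -145.801 − 170.993 = -316.794°; wrapped into (−180°, 180°]: 43.206°.
θ = atan2( sin Δλ · cos φ₂ , cos φ₁ · sin φ₂ − sin φ₁ · cos φ₂ · cos Δλ )
  = atan2(0.28750, 0.95618) = 16.735° → normalised to [0°, 360°): 16.735°.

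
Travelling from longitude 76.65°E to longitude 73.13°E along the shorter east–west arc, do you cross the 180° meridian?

No

Signed shortest Δλ = ((73.13 − 76.65 + 180) mod 360) − 180 = -3.52°.
Going west by 3.52° from +76.65° reaches +73.13° without touching 180°.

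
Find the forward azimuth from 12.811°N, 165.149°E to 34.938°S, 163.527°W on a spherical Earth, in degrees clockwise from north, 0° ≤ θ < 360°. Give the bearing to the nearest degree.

149°

Δλ = -163.527 − 165.149 = -328.676°; wrapped into (−180°, 180°]: 31.324°.
θ = atan2( sin Δλ · cos φ₂ , cos φ₁ · sin φ₂ − sin φ₁ · cos φ₂ · cos Δλ )
  = atan2(0.42618, -0.71371) = 149.157° → normalised to [0°, 360°): 149.157°.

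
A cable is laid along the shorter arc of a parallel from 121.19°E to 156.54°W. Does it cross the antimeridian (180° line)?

Yes

Naïve |-156.54 − 121.19| = 277.73° > 180°, so the shorter arc goes the other way round — across 180°.
Signed shortest Δλ = ((-156.54 − 121.19 + 180) mod 360) − 180 = 82.27°.
Going east by 82.27° from +121.19° passes through 180° before reaching -156.54°.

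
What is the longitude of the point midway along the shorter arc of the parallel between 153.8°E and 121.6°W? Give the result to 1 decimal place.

163.9°W

Signed shortest Δλ from +153.8° to -121.6° is +84.6°.
Midpoint longitude = +153.8° + (+84.6°)/2 = +153.8° + 42.3° = +196.1°.
Normalise into (−180°, 180°]: -163.9°.
(The naïve average (+153.8 + -121.6)/2 = 16.1° is on the wrong side of the globe.)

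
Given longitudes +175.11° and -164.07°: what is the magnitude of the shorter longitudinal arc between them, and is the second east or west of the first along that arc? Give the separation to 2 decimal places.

Raw difference: -164.07 − 175.11 = -339.18°.
Normalise into (−180°, 180°]: -339.18° + 360° = 20.82°.
Positive ⇒ the second point lies to the east; separation 20.82°.

20.82° east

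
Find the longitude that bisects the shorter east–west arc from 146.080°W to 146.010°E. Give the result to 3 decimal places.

179.965°E

Signed shortest Δλ from -146.080° to +146.010° is -67.910°.
Midpoint longitude = -146.080° + (-67.910°)/2 = -146.080° − 33.955° = -180.035°.
Normalise into (−180°, 180°]: +179.965°.
(The naïve average (-146.080 + +146.010)/2 = -0.035° is on the wrong side of the globe.)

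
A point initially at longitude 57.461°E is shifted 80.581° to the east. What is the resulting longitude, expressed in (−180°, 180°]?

138.042°E

Start at +57.461°; shift +80.581° → +138.042°.
+138.042° already lies in (−180°, 180°].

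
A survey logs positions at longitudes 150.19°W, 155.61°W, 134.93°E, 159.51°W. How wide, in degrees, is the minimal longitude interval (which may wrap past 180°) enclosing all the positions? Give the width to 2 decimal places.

74.88°

Sort the longitudes: -159.51°, -155.61°, -150.19°, +134.93°.
Eastward gaps between consecutive values (wrapping around): 3.90°, 5.42°, 285.12°, 65.56°.
Largest gap = 285.12° ⇒ minimal covering band is its complement: 360° − 285.12° = 74.88°.
Band runs from +134.93° eastward to -150.19°, crossing the antimeridian.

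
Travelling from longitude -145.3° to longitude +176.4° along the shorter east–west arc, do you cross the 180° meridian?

Yes

Naïve |176.4 − -145.3| = 321.7° > 180°, so the shorter arc goes the other way round — across 180°.
Signed shortest Δλ = ((176.4 − -145.3 + 180) mod 360) − 180 = -38.3°.
Going west by 38.3° from -145.3° passes through 180° before reaching +176.4°.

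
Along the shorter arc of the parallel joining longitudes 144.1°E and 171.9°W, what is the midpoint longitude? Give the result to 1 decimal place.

Signed shortest Δλ from +144.1° to -171.9° is +44.0°.
Midpoint longitude = +144.1° + (+44.0°)/2 = +144.1° + 22.0° = +166.1°.
(The naïve average (+144.1 + -171.9)/2 = -13.9° is on the wrong side of the globe.)

166.1°E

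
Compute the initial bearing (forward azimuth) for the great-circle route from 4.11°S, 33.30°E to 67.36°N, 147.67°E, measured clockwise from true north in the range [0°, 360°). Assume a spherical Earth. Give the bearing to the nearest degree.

21°

Δλ = 147.67 − 33.30 = 114.37°.
θ = atan2( sin Δλ · cos φ₂ , cos φ₁ · sin φ₂ − sin φ₁ · cos φ₂ · cos Δλ )
  = atan2(0.35064, 0.90918) = 21.090° → normalised to [0°, 360°): 21.090°.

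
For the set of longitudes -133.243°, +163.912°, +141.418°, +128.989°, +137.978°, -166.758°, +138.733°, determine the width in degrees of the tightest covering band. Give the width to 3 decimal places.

Sort the longitudes: -166.758°, -133.243°, +128.989°, +137.978°, +138.733°, +141.418°, +163.912°.
Eastward gaps between consecutive values (wrapping around): 33.515°, 262.232°, 8.989°, 0.755°, 2.685°, 22.494°, 29.330°.
Largest gap = 262.232° ⇒ minimal covering band is its complement: 360° − 262.232° = 97.768°.
Band runs from +128.989° eastward to -133.243°, crossing the antimeridian.

97.768°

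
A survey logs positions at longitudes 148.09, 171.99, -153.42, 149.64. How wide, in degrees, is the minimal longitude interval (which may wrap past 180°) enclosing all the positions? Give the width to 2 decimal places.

Sort the longitudes: -153.42°, +148.09°, +149.64°, +171.99°.
Eastward gaps between consecutive values (wrapping around): 301.51°, 1.55°, 22.35°, 34.59°.
Largest gap = 301.51° ⇒ minimal covering band is its complement: 360° − 301.51° = 58.49°.
Band runs from +148.09° eastward to -153.42°, crossing the antimeridian.

58.49°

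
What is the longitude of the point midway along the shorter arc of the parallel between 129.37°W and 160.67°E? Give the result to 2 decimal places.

164.35°W

Signed shortest Δλ from -129.37° to +160.67° is -69.96°.
Midpoint longitude = -129.37° + (-69.96°)/2 = -129.37° − 34.98° = -164.35°.
(The naïve average (-129.37 + +160.67)/2 = 15.65° is on the wrong side of the globe.)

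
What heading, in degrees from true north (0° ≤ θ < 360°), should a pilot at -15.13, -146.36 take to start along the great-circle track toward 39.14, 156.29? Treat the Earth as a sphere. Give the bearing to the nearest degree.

318°

Δλ = 156.29 − -146.36 = 302.65°; wrapped into (−180°, 180°]: -57.35°.
θ = atan2( sin Δλ · cos φ₂ , cos φ₁ · sin φ₂ − sin φ₁ · cos φ₂ · cos Δλ )
  = atan2(-0.65305, 0.71856) = -42.266° → normalised to [0°, 360°): 317.734°.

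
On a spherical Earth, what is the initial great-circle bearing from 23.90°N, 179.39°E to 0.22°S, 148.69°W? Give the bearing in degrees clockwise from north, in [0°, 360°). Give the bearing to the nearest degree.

123°

Δλ = -148.69 − 179.39 = -328.08°; wrapped into (−180°, 180°]: 31.92°.
θ = atan2( sin Δλ · cos φ₂ , cos φ₁ · sin φ₂ − sin φ₁ · cos φ₂ · cos Δλ )
  = atan2(0.52873, -0.34739) = 123.306° → normalised to [0°, 360°): 123.306°.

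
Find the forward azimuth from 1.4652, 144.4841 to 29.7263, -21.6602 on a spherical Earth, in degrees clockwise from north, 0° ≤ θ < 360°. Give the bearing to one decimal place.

338.1°

Δλ = -21.6602 − 144.4841 = -166.1443°.
θ = atan2( sin Δλ · cos φ₂ , cos φ₁ · sin φ₂ − sin φ₁ · cos φ₂ · cos Δλ )
  = atan2(-0.20796, 0.51725) = -21.903° → normalised to [0°, 360°): 338.097°.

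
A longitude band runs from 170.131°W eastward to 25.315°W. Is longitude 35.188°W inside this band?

Yes

Band width going east from -170.131° to -25.315°: ((-25.315 − -170.131) mod 360) = 144.816°.
Offset of -35.188° east of the west edge: ((-35.188 − -170.131) mod 360) = 134.943°.
134.943° ≤ 144.816° ⇒ inside.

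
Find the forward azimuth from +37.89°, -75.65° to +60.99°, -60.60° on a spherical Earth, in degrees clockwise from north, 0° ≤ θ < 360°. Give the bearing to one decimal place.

Δλ = -60.60 − -75.65 = 15.05°.
θ = atan2( sin Δλ · cos φ₂ , cos φ₁ · sin φ₂ − sin φ₁ · cos φ₂ · cos Δλ )
  = atan2(0.12593, 0.40255) = 17.371° → normalised to [0°, 360°): 17.371°.

17.4°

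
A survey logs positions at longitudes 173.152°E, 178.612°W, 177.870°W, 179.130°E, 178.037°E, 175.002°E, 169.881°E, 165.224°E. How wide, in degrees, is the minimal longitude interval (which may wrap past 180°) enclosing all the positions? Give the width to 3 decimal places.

Sort the longitudes: -178.612°, -177.870°, +165.224°, +169.881°, +173.152°, +175.002°, +178.037°, +179.130°.
Eastward gaps between consecutive values (wrapping around): 0.742°, 343.094°, 4.657°, 3.271°, 1.850°, 3.035°, 1.093°, 2.258°.
Largest gap = 343.094° ⇒ minimal covering band is its complement: 360° − 343.094° = 16.906°.
Band runs from +165.224° eastward to -177.870°, crossing the antimeridian.

16.906°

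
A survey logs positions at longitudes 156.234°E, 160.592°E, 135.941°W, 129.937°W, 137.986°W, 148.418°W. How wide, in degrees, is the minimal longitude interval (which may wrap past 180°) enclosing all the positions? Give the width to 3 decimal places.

Sort the longitudes: -148.418°, -137.986°, -135.941°, -129.937°, +156.234°, +160.592°.
Eastward gaps between consecutive values (wrapping around): 10.432°, 2.045°, 6.004°, 286.171°, 4.358°, 50.990°.
Largest gap = 286.171° ⇒ minimal covering band is its complement: 360° − 286.171° = 73.829°.
Band runs from +156.234° eastward to -129.937°, crossing the antimeridian.

73.829°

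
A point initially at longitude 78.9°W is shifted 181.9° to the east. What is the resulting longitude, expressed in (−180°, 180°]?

103.0°E

Start at -78.9°; shift +181.9° → +103.0°.
+103.0° already lies in (−180°, 180°].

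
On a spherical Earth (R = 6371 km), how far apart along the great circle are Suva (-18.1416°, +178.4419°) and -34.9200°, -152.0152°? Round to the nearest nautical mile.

Δλ = -152.0152 − 178.4419 = -330.4571°; wrapped into (−180°, 180°]: 29.5429°.
Δφ = -34.9200 − -18.1416 = -16.7784°.
a = sin²(Δφ/2) + cos φ₁ · cos φ₂ · sin²(Δλ/2) = 0.071938.
c = 2·atan2(√a, √(1−a)) = 0.54308 rad → d = 6371·c ≈ 3459.94 km ≈ 1868.22 nmi.

1868 nmi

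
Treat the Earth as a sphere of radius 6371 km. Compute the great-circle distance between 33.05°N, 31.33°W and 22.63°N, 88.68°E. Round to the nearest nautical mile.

Δλ = 88.68 − -31.33 = 120.01°.
Δφ = 22.63 − 33.05 = -10.42°.
a = sin²(Δφ/2) + cos φ₁ · cos φ₂ · sin²(Δλ/2) = 0.588550.
c = 2·atan2(√a, √(1−a)) = 1.74884 rad → d = 6371·c ≈ 11141.83 km ≈ 6016.11 nmi.

6016 nmi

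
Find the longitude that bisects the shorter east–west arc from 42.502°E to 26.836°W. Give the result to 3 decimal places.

Signed shortest Δλ from +42.502° to -26.836° is -69.338°.
Midpoint longitude = +42.502° + (-69.338°)/2 = +42.502° − 34.669° = +7.833°.

7.833°E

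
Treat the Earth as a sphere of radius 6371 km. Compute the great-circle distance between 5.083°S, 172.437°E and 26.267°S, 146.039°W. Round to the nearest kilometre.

4996 km

Δλ = -146.039 − 172.437 = -318.476°; wrapped into (−180°, 180°]: 41.524°.
Δφ = -26.267 − -5.083 = -21.184°.
a = sin²(Δφ/2) + cos φ₁ · cos φ₂ · sin²(Δλ/2) = 0.146030.
c = 2·atan2(√a, √(1−a)) = 0.78422 rad → d = 6371·c ≈ 4996.26 km.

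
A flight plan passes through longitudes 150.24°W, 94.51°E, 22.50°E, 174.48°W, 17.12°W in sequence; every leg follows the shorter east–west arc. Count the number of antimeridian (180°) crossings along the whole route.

Leg 1: -150.24° → +94.51°, shortest Δλ = -115.25° (west) — crosses 180°.
Leg 2: +94.51° → +22.50°, shortest Δλ = -72.01° (west) — does not cross 180°.
Leg 3: +22.50° → -174.48°, shortest Δλ = 163.02° (east) — crosses 180°.
Leg 4: -174.48° → -17.12°, shortest Δλ = 157.36° (east) — does not cross 180°.
Total crossings: 2.

2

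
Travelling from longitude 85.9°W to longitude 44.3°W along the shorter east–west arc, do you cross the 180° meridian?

No

Signed shortest Δλ = ((-44.3 − -85.9 + 180) mod 360) − 180 = 41.6°.
Going east by 41.6° from -85.9° reaches -44.3° without touching 180°.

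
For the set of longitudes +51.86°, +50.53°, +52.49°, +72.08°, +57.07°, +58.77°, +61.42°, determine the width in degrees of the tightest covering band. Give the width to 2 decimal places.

Sort the longitudes: +50.53°, +51.86°, +52.49°, +57.07°, +58.77°, +61.42°, +72.08°.
Eastward gaps between consecutive values (wrapping around): 1.33°, 0.63°, 4.58°, 1.70°, 2.65°, 10.66°, 338.45°.
Largest gap = 338.45° ⇒ minimal covering band is its complement: 360° − 338.45° = 21.55°.
Band runs from +50.53° eastward to +72.08°.

21.55°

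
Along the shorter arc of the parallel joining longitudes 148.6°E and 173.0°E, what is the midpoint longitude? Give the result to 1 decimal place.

Signed shortest Δλ from +148.6° to +173.0° is +24.4°.
Midpoint longitude = +148.6° + (+24.4°)/2 = +148.6° + 12.2° = +160.8°.

160.8°E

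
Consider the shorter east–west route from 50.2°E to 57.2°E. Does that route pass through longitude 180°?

No

Signed shortest Δλ = ((57.2 − 50.2 + 180) mod 360) − 180 = 7.0°.
Going east by 7.0° from +50.2° reaches +57.2° without touching 180°.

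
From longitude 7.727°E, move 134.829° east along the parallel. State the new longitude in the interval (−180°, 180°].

Start at +7.727°; shift +134.829° → +142.556°.
+142.556° already lies in (−180°, 180°].

142.556°E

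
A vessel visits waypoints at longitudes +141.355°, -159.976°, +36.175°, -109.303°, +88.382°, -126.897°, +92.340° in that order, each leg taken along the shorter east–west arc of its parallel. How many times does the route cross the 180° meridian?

5

Leg 1: +141.355° → -159.976°, shortest Δλ = 58.669° (east) — crosses 180°.
Leg 2: -159.976° → +36.175°, shortest Δλ = -163.849° (west) — crosses 180°.
Leg 3: +36.175° → -109.303°, shortest Δλ = -145.478° (west) — does not cross 180°.
Leg 4: -109.303° → +88.382°, shortest Δλ = -162.315° (west) — crosses 180°.
Leg 5: +88.382° → -126.897°, shortest Δλ = 144.721° (east) — crosses 180°.
Leg 6: -126.897° → +92.340°, shortest Δλ = -140.763° (west) — crosses 180°.
Total crossings: 5.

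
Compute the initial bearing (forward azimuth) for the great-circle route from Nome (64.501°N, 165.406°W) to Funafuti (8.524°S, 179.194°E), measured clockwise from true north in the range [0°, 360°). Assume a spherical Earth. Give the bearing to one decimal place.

195.9°

Δλ = 179.194 − -165.406 = 344.600°; wrapped into (−180°, 180°]: -15.400°.
θ = atan2( sin Δλ · cos φ₂ , cos φ₁ · sin φ₂ − sin φ₁ · cos φ₂ · cos Δλ )
  = atan2(-0.26262, -0.92438) = -164.140° → normalised to [0°, 360°): 195.860°.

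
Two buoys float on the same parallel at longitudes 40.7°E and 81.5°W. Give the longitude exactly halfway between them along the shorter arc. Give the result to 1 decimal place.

Signed shortest Δλ from +40.7° to -81.5° is -122.2°.
Midpoint longitude = +40.7° + (-122.2°)/2 = +40.7° − 61.1° = -20.4°.

20.4°W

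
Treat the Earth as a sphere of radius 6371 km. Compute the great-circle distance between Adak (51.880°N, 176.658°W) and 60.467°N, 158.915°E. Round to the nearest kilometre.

Δλ = 158.915 − -176.658 = 335.573°; wrapped into (−180°, 180°]: -24.427°.
Δφ = 60.467 − 51.880 = 8.587°.
a = sin²(Δφ/2) + cos φ₁ · cos φ₂ · sin²(Δλ/2) = 0.019223.
c = 2·atan2(√a, √(1−a)) = 0.27819 rad → d = 6371·c ≈ 1772.37 km.

1772 km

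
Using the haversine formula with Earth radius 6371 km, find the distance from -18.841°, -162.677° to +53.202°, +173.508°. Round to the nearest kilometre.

8332 km

Δλ = 173.508 − -162.677 = 336.185°; wrapped into (−180°, 180°]: -23.815°.
Δφ = 53.202 − -18.841 = 72.043°.
a = sin²(Δφ/2) + cos φ₁ · cos φ₂ · sin²(Δλ/2) = 0.369983.
c = 2·atan2(√a, √(1−a)) = 1.30774 rad → d = 6371·c ≈ 8331.61 km.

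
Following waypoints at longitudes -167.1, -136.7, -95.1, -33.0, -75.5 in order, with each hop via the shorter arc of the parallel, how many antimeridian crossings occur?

Leg 1: -167.1° → -136.7°, shortest Δλ = 30.4° (east) — does not cross 180°.
Leg 2: -136.7° → -95.1°, shortest Δλ = 41.6° (east) — does not cross 180°.
Leg 3: -95.1° → -33.0°, shortest Δλ = 62.1° (east) — does not cross 180°.
Leg 4: -33.0° → -75.5°, shortest Δλ = -42.5° (west) — does not cross 180°.
Total crossings: 0.

0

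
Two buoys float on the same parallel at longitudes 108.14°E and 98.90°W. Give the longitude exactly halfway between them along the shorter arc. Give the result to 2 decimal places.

Signed shortest Δλ from +108.14° to -98.90° is +152.96°.
Midpoint longitude = +108.14° + (+152.96°)/2 = +108.14° + 76.48° = +184.62°.
Normalise into (−180°, 180°]: -175.38°.
(The naïve average (+108.14 + -98.90)/2 = 4.62° is on the wrong side of the globe.)

175.38°W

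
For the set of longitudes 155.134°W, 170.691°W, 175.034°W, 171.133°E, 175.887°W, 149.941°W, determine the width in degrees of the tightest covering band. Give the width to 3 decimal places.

38.926°

Sort the longitudes: -175.887°, -175.034°, -170.691°, -155.134°, -149.941°, +171.133°.
Eastward gaps between consecutive values (wrapping around): 0.853°, 4.343°, 15.557°, 5.193°, 321.074°, 12.980°.
Largest gap = 321.074° ⇒ minimal covering band is its complement: 360° − 321.074° = 38.926°.
Band runs from +171.133° eastward to -149.941°, crossing the antimeridian.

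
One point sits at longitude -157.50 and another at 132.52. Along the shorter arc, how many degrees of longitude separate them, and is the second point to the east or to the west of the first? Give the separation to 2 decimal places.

Raw difference: 132.52 − -157.50 = 290.02°.
Normalise into (−180°, 180°]: 290.02° − 360° = -69.98°.
Negative ⇒ the second point lies to the west; separation 69.98°.

69.98° west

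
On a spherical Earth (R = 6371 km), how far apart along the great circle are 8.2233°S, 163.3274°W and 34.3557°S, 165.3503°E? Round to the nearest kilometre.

Δλ = 165.3503 − -163.3274 = 328.6777°; wrapped into (−180°, 180°]: -31.3223°.
Δφ = -34.3557 − -8.2233 = -26.1324°.
a = sin²(Δφ/2) + cos φ₁ · cos φ₂ · sin²(Δλ/2) = 0.110651.
c = 2·atan2(√a, √(1−a)) = 0.67821 rad → d = 6371·c ≈ 4320.87 km.

4321 km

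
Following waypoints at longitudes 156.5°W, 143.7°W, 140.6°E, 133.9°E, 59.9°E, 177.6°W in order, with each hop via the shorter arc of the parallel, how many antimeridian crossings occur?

Leg 1: -156.5° → -143.7°, shortest Δλ = 12.8° (east) — does not cross 180°.
Leg 2: -143.7° → +140.6°, shortest Δλ = -75.7° (west) — crosses 180°.
Leg 3: +140.6° → +133.9°, shortest Δλ = -6.7° (west) — does not cross 180°.
Leg 4: +133.9° → +59.9°, shortest Δλ = -74.0° (west) — does not cross 180°.
Leg 5: +59.9° → -177.6°, shortest Δλ = 122.5° (east) — crosses 180°.
Total crossings: 2.

2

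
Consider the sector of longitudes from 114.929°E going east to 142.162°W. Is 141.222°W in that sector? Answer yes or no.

Band width going east from +114.929° to -142.162°: ((-142.162 − 114.929) mod 360) = 102.909°.
Offset of -141.222° east of the west edge: ((-141.222 − 114.929) mod 360) = 103.849°.
103.849° > 102.909° ⇒ outside.

No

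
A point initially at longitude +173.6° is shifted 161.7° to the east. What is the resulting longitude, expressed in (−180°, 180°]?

Start at +173.6°; shift +161.7° → +335.3°.
+335.3° lies outside (−180°, 180°]; subtract 360° → -24.7°.

-24.7°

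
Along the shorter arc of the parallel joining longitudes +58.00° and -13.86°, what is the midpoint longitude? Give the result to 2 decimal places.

Signed shortest Δλ from +58.00° to -13.86° is -71.86°.
Midpoint longitude = +58.00° + (-71.86°)/2 = +58.00° − 35.93° = +22.07°.

+22.07°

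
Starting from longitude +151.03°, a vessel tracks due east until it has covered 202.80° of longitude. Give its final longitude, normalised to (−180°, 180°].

-6.17°

Start at +151.03°; shift +202.80° → +353.83°.
+353.83° lies outside (−180°, 180°]; subtract 360° → -6.17°.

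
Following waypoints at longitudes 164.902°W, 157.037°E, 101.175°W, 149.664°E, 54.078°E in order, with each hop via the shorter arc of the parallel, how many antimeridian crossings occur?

3

Leg 1: -164.902° → +157.037°, shortest Δλ = -38.061° (west) — crosses 180°.
Leg 2: +157.037° → -101.175°, shortest Δλ = 101.788° (east) — crosses 180°.
Leg 3: -101.175° → +149.664°, shortest Δλ = -109.161° (west) — crosses 180°.
Leg 4: +149.664° → +54.078°, shortest Δλ = -95.586° (west) — does not cross 180°.
Total crossings: 3.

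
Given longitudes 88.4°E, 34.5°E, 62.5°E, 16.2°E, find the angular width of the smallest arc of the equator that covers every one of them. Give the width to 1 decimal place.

72.2°

Sort the longitudes: +16.2°, +34.5°, +62.5°, +88.4°.
Eastward gaps between consecutive values (wrapping around): 18.3°, 28.0°, 25.9°, 287.8°.
Largest gap = 287.8° ⇒ minimal covering band is its complement: 360° − 287.8° = 72.2°.
Band runs from +16.2° eastward to +88.4°.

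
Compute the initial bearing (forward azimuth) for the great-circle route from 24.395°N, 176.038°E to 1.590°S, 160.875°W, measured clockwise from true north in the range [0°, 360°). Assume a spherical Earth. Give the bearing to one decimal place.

Δλ = -160.875 − 176.038 = -336.913°; wrapped into (−180°, 180°]: 23.087°.
θ = atan2( sin Δλ · cos φ₂ , cos φ₁ · sin φ₂ − sin φ₁ · cos φ₂ · cos Δλ )
  = atan2(0.39198, -0.40507) = 135.941° → normalised to [0°, 360°): 135.941°.

135.9°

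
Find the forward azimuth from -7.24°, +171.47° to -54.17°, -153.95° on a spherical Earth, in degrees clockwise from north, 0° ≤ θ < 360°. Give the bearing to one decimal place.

Δλ = -153.95 − 171.47 = -325.42°; wrapped into (−180°, 180°]: 34.58°.
θ = atan2( sin Δλ · cos φ₂ , cos φ₁ · sin φ₂ − sin φ₁ · cos φ₂ · cos Δλ )
  = atan2(0.33224, -0.74355) = 155.924° → normalised to [0°, 360°): 155.924°.

155.9°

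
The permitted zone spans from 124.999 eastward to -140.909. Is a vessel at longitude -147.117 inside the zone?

Yes

Band width going east from +124.999° to -140.909°: ((-140.909 − 124.999) mod 360) = 94.092°.
Offset of -147.117° east of the west edge: ((-147.117 − 124.999) mod 360) = 87.884°.
87.884° ≤ 94.092° ⇒ inside.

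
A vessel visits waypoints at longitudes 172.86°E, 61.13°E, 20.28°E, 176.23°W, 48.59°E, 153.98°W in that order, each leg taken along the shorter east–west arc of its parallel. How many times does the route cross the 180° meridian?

3

Leg 1: +172.86° → +61.13°, shortest Δλ = -111.73° (west) — does not cross 180°.
Leg 2: +61.13° → +20.28°, shortest Δλ = -40.85° (west) — does not cross 180°.
Leg 3: +20.28° → -176.23°, shortest Δλ = 163.49° (east) — crosses 180°.
Leg 4: -176.23° → +48.59°, shortest Δλ = -135.18° (west) — crosses 180°.
Leg 5: +48.59° → -153.98°, shortest Δλ = 157.43° (east) — crosses 180°.
Total crossings: 3.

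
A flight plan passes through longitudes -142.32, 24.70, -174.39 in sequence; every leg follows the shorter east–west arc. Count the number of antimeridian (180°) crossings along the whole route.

1

Leg 1: -142.32° → +24.70°, shortest Δλ = 167.02° (east) — does not cross 180°.
Leg 2: +24.70° → -174.39°, shortest Δλ = 160.91° (east) — crosses 180°.
Total crossings: 1.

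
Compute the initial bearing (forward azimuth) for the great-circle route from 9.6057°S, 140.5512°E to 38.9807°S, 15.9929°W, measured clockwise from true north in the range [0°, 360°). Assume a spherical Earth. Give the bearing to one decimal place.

Δλ = -15.9929 − 140.5512 = -156.5441°.
θ = atan2( sin Δλ · cos φ₂ , cos φ₁ · sin φ₂ − sin φ₁ · cos φ₂ · cos Δλ )
  = atan2(-0.30942, -0.73924) = -157.287° → normalised to [0°, 360°): 202.713°.

202.7°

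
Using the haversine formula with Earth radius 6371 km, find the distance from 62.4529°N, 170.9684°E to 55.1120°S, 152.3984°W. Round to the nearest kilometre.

13454 km

Δλ = -152.3984 − 170.9684 = -323.3668°; wrapped into (−180°, 180°]: 36.6332°.
Δφ = -55.1120 − 62.4529 = -117.5649°.
a = sin²(Δφ/2) + cos φ₁ · cos φ₂ · sin²(Δλ/2) = 0.757502.
c = 2·atan2(√a, √(1−a)) = 2.11181 rad → d = 6371·c ≈ 13454.33 km.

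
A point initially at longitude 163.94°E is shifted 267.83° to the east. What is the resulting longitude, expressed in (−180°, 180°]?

71.77°E

Start at +163.94°; shift +267.83° → +431.77°.
+431.77° lies outside (−180°, 180°]; subtract 360° → +71.77°.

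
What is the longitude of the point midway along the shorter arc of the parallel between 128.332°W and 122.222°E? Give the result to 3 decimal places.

Signed shortest Δλ from -128.332° to +122.222° is -109.446°.
Midpoint longitude = -128.332° + (-109.446°)/2 = -128.332° − 54.723° = -183.055°.
Normalise into (−180°, 180°]: +176.945°.
(The naïve average (-128.332 + +122.222)/2 = -3.055° is on the wrong side of the globe.)

176.945°E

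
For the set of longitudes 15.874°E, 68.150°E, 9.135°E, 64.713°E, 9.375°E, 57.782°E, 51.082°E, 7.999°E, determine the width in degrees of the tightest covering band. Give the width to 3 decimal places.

Sort the longitudes: +7.999°, +9.135°, +9.375°, +15.874°, +51.082°, +57.782°, +64.713°, +68.150°.
Eastward gaps between consecutive values (wrapping around): 1.136°, 0.240°, 6.499°, 35.208°, 6.700°, 6.931°, 3.437°, 299.849°.
Largest gap = 299.849° ⇒ minimal covering band is its complement: 360° − 299.849° = 60.151°.
Band runs from +7.999° eastward to +68.150°.

60.151°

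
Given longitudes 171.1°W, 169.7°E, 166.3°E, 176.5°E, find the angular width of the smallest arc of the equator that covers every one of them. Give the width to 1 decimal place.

Sort the longitudes: -171.1°, +166.3°, +169.7°, +176.5°.
Eastward gaps between consecutive values (wrapping around): 337.4°, 3.4°, 6.8°, 12.4°.
Largest gap = 337.4° ⇒ minimal covering band is its complement: 360° − 337.4° = 22.6°.
Band runs from +166.3° eastward to -171.1°, crossing the antimeridian.

22.6°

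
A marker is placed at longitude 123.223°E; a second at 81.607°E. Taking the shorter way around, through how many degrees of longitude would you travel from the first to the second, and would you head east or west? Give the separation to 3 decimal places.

41.616° west

Raw difference: 81.607 − 123.223 = -41.616°.
Normalise into (−180°, 180°]: -41.616° stays -41.616°.
Negative ⇒ the second point lies to the west; separation 41.616°.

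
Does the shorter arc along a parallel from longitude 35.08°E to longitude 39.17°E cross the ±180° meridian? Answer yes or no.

Signed shortest Δλ = ((39.17 − 35.08 + 180) mod 360) − 180 = 4.09°.
Going east by 4.09° from +35.08° reaches +39.17° without touching 180°.

No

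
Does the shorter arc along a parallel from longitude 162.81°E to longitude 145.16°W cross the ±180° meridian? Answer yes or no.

Naïve |-145.16 − 162.81| = 307.97° > 180°, so the shorter arc goes the other way round — across 180°.
Signed shortest Δλ = ((-145.16 − 162.81 + 180) mod 360) − 180 = 52.03°.
Going east by 52.03° from +162.81° passes through 180° before reaching -145.16°.

Yes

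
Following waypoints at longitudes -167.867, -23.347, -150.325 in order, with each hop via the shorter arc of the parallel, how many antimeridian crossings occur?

0

Leg 1: -167.867° → -23.347°, shortest Δλ = 144.52° (east) — does not cross 180°.
Leg 2: -23.347° → -150.325°, shortest Δλ = -126.978° (west) — does not cross 180°.
Total crossings: 0.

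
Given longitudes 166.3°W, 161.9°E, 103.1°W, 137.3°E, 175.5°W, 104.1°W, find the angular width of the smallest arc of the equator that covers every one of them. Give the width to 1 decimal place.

Sort the longitudes: -175.5°, -166.3°, -104.1°, -103.1°, +137.3°, +161.9°.
Eastward gaps between consecutive values (wrapping around): 9.2°, 62.2°, 1.0°, 240.4°, 24.6°, 22.6°.
Largest gap = 240.4° ⇒ minimal covering band is its complement: 360° − 240.4° = 119.6°.
Band runs from +137.3° eastward to -103.1°, crossing the antimeridian.

119.6°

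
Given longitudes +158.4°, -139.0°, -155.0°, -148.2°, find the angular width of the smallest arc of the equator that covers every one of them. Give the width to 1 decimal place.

62.6°

Sort the longitudes: -155.0°, -148.2°, -139.0°, +158.4°.
Eastward gaps between consecutive values (wrapping around): 6.8°, 9.2°, 297.4°, 46.6°.
Largest gap = 297.4° ⇒ minimal covering band is its complement: 360° − 297.4° = 62.6°.
Band runs from +158.4° eastward to -139.0°, crossing the antimeridian.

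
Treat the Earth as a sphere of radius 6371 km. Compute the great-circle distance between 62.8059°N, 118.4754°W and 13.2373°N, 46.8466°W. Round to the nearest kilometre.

7771 km

Δλ = -46.8466 − -118.4754 = 71.6288°.
Δφ = 13.2373 − 62.8059 = -49.5686°.
a = sin²(Δφ/2) + cos φ₁ · cos φ₂ · sin²(Δλ/2) = 0.328059.
c = 2·atan2(√a, √(1−a)) = 1.21975 rad → d = 6371·c ≈ 7771.02 km.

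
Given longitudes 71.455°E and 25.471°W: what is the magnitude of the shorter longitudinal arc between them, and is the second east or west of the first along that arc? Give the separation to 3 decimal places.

96.926° west

Raw difference: -25.471 − 71.455 = -96.926°.
Normalise into (−180°, 180°]: -96.926° stays -96.926°.
Negative ⇒ the second point lies to the west; separation 96.926°.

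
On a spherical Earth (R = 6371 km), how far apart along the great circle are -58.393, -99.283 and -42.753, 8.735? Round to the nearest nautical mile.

Δλ = 8.735 − -99.283 = 108.018°.
Δφ = -42.753 − -58.393 = 15.640°.
a = sin²(Δφ/2) + cos φ₁ · cos φ₂ · sin²(Δλ/2) = 0.270446.
c = 2·atan2(√a, √(1−a)) = 1.09381 rad → d = 6371·c ≈ 6968.64 km ≈ 3762.76 nmi.

3763 nmi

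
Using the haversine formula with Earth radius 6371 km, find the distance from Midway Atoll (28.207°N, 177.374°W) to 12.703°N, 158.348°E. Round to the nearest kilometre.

Δλ = 158.348 − -177.374 = 335.722°; wrapped into (−180°, 180°]: -24.278°.
Δφ = 12.703 − 28.207 = -15.504°.
a = sin²(Δφ/2) + cos φ₁ · cos φ₂ · sin²(Δλ/2) = 0.056208.
c = 2·atan2(√a, √(1−a)) = 0.47872 rad → d = 6371·c ≈ 3049.95 km.

3050 km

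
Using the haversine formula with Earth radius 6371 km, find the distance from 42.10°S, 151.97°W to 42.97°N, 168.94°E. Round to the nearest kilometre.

10234 km

Δλ = 168.94 − -151.97 = 320.91°; wrapped into (−180°, 180°]: -39.09°.
Δφ = 42.97 − -42.10 = 85.07°.
a = sin²(Δφ/2) + cos φ₁ · cos φ₂ · sin²(Δλ/2) = 0.517794.
c = 2·atan2(√a, √(1−a)) = 1.60639 rad → d = 6371·c ≈ 10234.33 km.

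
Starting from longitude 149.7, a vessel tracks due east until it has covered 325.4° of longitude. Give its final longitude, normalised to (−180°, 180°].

Start at +149.7°; shift +325.4° → +475.1°.
+475.1° lies outside (−180°, 180°]; subtract 360° → +115.1°.

+115.1°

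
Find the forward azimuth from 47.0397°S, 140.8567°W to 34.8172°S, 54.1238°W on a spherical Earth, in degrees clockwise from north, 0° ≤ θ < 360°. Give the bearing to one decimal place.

113.4°

Δλ = -54.1238 − -140.8567 = 86.7329°.
θ = atan2( sin Δλ · cos φ₂ , cos φ₁ · sin φ₂ − sin φ₁ · cos φ₂ · cos Δλ )
  = atan2(0.81964, -0.35486) = 113.410° → normalised to [0°, 360°): 113.410°.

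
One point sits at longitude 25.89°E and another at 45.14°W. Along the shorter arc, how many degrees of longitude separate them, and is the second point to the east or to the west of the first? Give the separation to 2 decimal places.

71.03° west

Raw difference: -45.14 − 25.89 = -71.03°.
Normalise into (−180°, 180°]: -71.03° stays -71.03°.
Negative ⇒ the second point lies to the west; separation 71.03°.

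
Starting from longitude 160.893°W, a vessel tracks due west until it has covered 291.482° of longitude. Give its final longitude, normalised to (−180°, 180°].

Start at -160.893°; shift −291.482° → -452.375°.
-452.375° lies outside (−180°, 180°]; add 360° → -92.375°.

92.375°W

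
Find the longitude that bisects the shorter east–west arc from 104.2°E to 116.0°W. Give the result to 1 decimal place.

174.1°E

Signed shortest Δλ from +104.2° to -116.0° is +139.8°.
Midpoint longitude = +104.2° + (+139.8°)/2 = +104.2° + 69.9° = +174.1°.
(The naïve average (+104.2 + -116.0)/2 = -5.9° is on the wrong side of the globe.)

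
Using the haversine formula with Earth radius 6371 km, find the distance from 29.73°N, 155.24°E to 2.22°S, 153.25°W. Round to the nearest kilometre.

Δλ = -153.25 − 155.24 = -308.49°; wrapped into (−180°, 180°]: 51.51°.
Δφ = -2.22 − 29.73 = -31.95°.
a = sin²(Δφ/2) + cos φ₁ · cos φ₂ · sin²(Δλ/2) = 0.239580.
c = 2·atan2(√a, √(1−a)) = 1.02296 rad → d = 6371·c ≈ 6517.29 km.

6517 km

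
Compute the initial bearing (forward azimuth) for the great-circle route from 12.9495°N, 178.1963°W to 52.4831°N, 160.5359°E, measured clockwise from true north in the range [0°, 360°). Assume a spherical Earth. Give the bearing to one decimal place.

341.1°

Δλ = 160.5359 − -178.1963 = 338.7322°; wrapped into (−180°, 180°]: -21.2678°.
θ = atan2( sin Δλ · cos φ₂ , cos φ₁ · sin φ₂ − sin φ₁ · cos φ₂ · cos Δλ )
  = atan2(-0.22090, 0.64582) = -18.883° → normalised to [0°, 360°): 341.117°.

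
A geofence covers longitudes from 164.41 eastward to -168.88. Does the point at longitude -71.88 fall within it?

No

Band width going east from +164.41° to -168.88°: ((-168.88 − 164.41) mod 360) = 26.71°.
Offset of -71.88° east of the west edge: ((-71.88 − 164.41) mod 360) = 123.71°.
123.71° > 26.71° ⇒ outside.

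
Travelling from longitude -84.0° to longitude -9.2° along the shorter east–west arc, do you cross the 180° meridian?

Signed shortest Δλ = ((-9.2 − -84.0 + 180) mod 360) − 180 = 74.8°.
Going east by 74.8° from -84.0° reaches -9.2° without touching 180°.

No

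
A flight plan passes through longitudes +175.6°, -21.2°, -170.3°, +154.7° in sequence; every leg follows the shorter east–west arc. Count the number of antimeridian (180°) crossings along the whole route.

2

Leg 1: +175.6° → -21.2°, shortest Δλ = 163.2° (east) — crosses 180°.
Leg 2: -21.2° → -170.3°, shortest Δλ = -149.1° (west) — does not cross 180°.
Leg 3: -170.3° → +154.7°, shortest Δλ = -35.0° (west) — crosses 180°.
Total crossings: 2.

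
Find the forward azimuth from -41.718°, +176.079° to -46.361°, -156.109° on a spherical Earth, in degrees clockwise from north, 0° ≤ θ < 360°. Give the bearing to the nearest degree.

Δλ = -156.109 − 176.079 = -332.188°; wrapped into (−180°, 180°]: 27.812°.
θ = atan2( sin Δλ · cos φ₂ , cos φ₁ · sin φ₂ − sin φ₁ · cos φ₂ · cos Δλ )
  = atan2(0.32199, -0.13400) = 112.595° → normalised to [0°, 360°): 112.595°.

113°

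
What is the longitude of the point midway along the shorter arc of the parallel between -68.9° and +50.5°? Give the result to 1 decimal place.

Signed shortest Δλ from -68.9° to +50.5° is +119.4°.
Midpoint longitude = -68.9° + (+119.4°)/2 = -68.9° + 59.7° = -9.2°.

-9.2°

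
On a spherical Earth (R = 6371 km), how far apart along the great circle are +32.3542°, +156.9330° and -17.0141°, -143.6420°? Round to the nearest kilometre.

Δλ = -143.6420 − 156.9330 = -300.5750°; wrapped into (−180°, 180°]: 59.4250°.
Δφ = -17.0141 − 32.3542 = -49.3683°.
a = sin²(Δφ/2) + cos φ₁ · cos φ₂ · sin²(Δλ/2) = 0.372849.
c = 2·atan2(√a, √(1−a)) = 1.31367 rad → d = 6371·c ≈ 8369.39 km.

8369 km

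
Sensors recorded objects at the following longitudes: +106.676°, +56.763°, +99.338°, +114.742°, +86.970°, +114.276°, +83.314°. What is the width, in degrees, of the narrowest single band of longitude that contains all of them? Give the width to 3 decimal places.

57.979°

Sort the longitudes: +56.763°, +83.314°, +86.970°, +99.338°, +106.676°, +114.276°, +114.742°.
Eastward gaps between consecutive values (wrapping around): 26.551°, 3.656°, 12.368°, 7.338°, 7.600°, 0.466°, 302.021°.
Largest gap = 302.021° ⇒ minimal covering band is its complement: 360° − 302.021° = 57.979°.
Band runs from +56.763° eastward to +114.742°.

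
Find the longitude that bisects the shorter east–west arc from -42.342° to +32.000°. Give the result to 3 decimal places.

-5.171°

Signed shortest Δλ from -42.342° to +32.000° is +74.342°.
Midpoint longitude = -42.342° + (+74.342°)/2 = -42.342° + 37.171° = -5.171°.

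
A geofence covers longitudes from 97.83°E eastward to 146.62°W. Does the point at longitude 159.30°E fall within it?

Band width going east from +97.83° to -146.62°: ((-146.62 − 97.83) mod 360) = 115.55°.
Offset of +159.30° east of the west edge: ((159.30 − 97.83) mod 360) = 61.47°.
61.47° ≤ 115.55° ⇒ inside.

Yes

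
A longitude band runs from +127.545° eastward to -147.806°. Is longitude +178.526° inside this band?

Yes

Band width going east from +127.545° to -147.806°: ((-147.806 − 127.545) mod 360) = 84.649°.
Offset of +178.526° east of the west edge: ((178.526 − 127.545) mod 360) = 50.981°.
50.981° ≤ 84.649° ⇒ inside.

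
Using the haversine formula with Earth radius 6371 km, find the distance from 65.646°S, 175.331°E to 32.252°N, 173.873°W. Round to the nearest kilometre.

10925 km

Δλ = -173.873 − 175.331 = -349.204°; wrapped into (−180°, 180°]: 10.796°.
Δφ = 32.252 − -65.646 = 97.898°.
a = sin²(Δφ/2) + cos φ₁ · cos φ₂ · sin²(Δλ/2) = 0.571791.
c = 2·atan2(√a, √(1−a)) = 1.71488 rad → d = 6371·c ≈ 10925.48 km.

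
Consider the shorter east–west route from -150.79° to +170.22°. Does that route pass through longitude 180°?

Naïve |170.22 − -150.79| = 321.01° > 180°, so the shorter arc goes the other way round — across 180°.
Signed shortest Δλ = ((170.22 − -150.79 + 180) mod 360) − 180 = -38.99°.
Going west by 38.99° from -150.79° passes through 180° before reaching +170.22°.

Yes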